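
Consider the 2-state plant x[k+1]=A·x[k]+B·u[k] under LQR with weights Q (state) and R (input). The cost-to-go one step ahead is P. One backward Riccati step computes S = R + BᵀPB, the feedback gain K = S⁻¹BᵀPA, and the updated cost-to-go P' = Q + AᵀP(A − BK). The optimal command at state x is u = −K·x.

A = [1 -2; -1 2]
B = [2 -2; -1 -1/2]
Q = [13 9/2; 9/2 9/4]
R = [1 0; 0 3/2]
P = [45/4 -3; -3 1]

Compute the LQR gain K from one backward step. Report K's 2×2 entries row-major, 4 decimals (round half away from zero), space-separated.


BᵀP = [25.5000 -7.0000; -21.0000 5.5000]
S = R + BᵀPB = [1 0; 0 3/2] + [58.0000 -47.5000; -47.5000 39.2500] = [59.0000 -47.5000; -47.5000 40.7500]
BᵀPA = [32.5000 -65.0000; -26.5000 53.0000]
K = S⁻¹·BᵀPA = [0.4434 -0.8868; -0.1334 0.2669]
A−BK = [-0.1537 0.3074; -0.6233 1.2466]
AᵀP(A−BK) = [0.3028 -0.6056; -0.6056 1.2111]
P' = Q + AᵀP(A−BK) = [13.3028 3.8944; 3.8944 3.4611]
tr(P') = 16.7639

0.4434 -0.8868 -0.1334 0.2669


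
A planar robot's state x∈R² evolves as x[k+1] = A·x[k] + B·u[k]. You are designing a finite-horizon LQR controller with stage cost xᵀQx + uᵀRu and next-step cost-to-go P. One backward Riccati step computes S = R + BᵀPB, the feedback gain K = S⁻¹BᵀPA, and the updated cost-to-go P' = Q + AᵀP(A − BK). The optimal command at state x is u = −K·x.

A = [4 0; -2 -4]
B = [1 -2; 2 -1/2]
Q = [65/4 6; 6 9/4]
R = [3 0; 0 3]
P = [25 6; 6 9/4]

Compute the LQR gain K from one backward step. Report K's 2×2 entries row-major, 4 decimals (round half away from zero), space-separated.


-0.0576 -0.9015 -1.6468 -0.1639

BᵀP = [37.0000 10.5000; -53.0000 -13.1250]
S = R + BᵀPB = [3 0; 0 3] + [58.0000 -79.2500; -79.2500 112.5625] = [61.0000 -79.2500; -79.2500 115.5625]
BᵀPA = [127.0000 -42.0000; -185.7500 52.5000]
K = S⁻¹·BᵀPA = [-0.0576 -0.9015; -1.6468 -0.1639]
A−BK = [0.7639 0.5737; -2.7083 -2.2790]
AᵀP(A−BK) = [14.4117 6.0410; 6.0410 6.7434]
P' = Q + AᵀP(A−BK) = [30.6617 12.0410; 12.0410 8.9934]
tr(P') = 39.6551


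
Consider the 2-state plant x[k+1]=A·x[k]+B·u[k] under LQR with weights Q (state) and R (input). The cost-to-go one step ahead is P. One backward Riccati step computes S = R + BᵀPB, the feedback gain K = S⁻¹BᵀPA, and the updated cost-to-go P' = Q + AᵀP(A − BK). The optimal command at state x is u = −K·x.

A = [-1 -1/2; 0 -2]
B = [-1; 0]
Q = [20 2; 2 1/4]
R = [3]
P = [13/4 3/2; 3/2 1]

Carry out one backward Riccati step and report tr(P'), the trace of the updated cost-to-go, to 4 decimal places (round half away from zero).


26.2000

BᵀP = [-3.2500 -1.5000]
S = R + BᵀPB = [3] + [3.2500] = [6.2500]
BᵀPA = [3.2500 4.6250]
K = S⁻¹·BᵀPA = [0.5200 0.7400]
A−BK = [-0.4800 0.2400; 0.0000 -2.0000]
AᵀP(A−BK) = [1.5600 2.2200; 2.2200 4.3900]
P' = Q + AᵀP(A−BK) = [21.5600 4.2200; 4.2200 4.6400]
tr(P') = 26.2000


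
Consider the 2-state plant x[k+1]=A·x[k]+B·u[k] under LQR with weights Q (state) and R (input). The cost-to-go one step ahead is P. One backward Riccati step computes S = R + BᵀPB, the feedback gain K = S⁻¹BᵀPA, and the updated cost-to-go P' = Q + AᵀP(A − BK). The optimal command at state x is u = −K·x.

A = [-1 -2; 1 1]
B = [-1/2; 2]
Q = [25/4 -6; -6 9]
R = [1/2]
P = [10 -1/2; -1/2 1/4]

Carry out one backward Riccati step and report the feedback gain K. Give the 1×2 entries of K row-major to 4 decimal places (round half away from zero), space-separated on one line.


BᵀP = [-6.0000 0.7500]
S = R + BᵀPB = [1/2] + [4.5000] = [5.0000]
BᵀPA = [6.7500 12.7500]
K = S⁻¹·BᵀPA = [1.3500 2.5500]
A−BK = [-0.3250 -0.7250; -1.7000 -4.1000]
AᵀP(A−BK) = [2.1375 4.5375; 4.5375 9.7375]
P' = Q + AᵀP(A−BK) = [8.3875 -1.4625; -1.4625 18.7375]
tr(P') = 27.1250

1.3500 2.5500


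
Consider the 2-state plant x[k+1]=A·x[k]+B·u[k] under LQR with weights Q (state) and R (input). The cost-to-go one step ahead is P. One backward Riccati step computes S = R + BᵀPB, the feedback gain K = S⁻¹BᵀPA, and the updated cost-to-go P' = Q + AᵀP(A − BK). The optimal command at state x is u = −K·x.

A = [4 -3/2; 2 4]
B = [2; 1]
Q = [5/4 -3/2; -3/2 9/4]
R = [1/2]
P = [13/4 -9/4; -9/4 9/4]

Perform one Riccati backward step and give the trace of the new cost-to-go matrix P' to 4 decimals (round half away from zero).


BᵀP = [4.2500 -2.2500]
S = R + BᵀPB = [1/2] + [6.2500] = [6.7500]
BᵀPA = [12.5000 -15.3750]
K = S⁻¹·BᵀPA = [1.8519 -2.2778]
A−BK = [0.2963 3.0556; 0.1481 6.2778]
AᵀP(A−BK) = [1.8519 -2.2778; -2.2778 35.2917]
P' = Q + AᵀP(A−BK) = [3.1019 -3.7778; -3.7778 37.5417]
tr(P') = 40.6435

40.6435


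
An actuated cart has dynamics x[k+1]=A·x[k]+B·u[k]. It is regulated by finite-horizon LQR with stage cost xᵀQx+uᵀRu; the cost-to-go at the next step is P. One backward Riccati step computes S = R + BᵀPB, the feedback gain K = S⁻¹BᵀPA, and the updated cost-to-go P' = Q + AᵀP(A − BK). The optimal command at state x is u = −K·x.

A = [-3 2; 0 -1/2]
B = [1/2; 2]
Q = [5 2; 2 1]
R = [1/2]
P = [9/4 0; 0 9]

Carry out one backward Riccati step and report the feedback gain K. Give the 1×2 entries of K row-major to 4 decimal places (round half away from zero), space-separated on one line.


BᵀP = [1.1250 18.0000]
S = R + BᵀPB = [1/2] + [36.5625] = [37.0625]
BᵀPA = [-3.3750 -6.7500]
K = S⁻¹·BᵀPA = [-0.0911 -0.1821]
A−BK = [-2.9545 2.0911; 0.1821 -0.1358]
AᵀP(A−BK) = [19.9427 -14.1147; -14.1147 10.0207]
P' = Q + AᵀP(A−BK) = [24.9427 -12.1147; -12.1147 11.0207]
tr(P') = 35.9633

-0.0911 -0.1821


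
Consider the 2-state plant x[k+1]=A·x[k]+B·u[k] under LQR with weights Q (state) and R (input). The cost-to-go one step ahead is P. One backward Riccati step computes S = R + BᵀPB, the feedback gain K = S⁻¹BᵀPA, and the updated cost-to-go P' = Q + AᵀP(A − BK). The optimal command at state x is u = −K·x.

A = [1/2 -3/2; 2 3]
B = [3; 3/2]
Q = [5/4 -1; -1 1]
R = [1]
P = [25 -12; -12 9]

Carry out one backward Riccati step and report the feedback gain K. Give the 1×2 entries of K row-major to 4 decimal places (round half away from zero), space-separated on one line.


BᵀP = [57.0000 -22.5000]
S = R + BᵀPB = [1] + [137.2500] = [138.2500]
BᵀPA = [-16.5000 -153.0000]
K = S⁻¹·BᵀPA = [-0.1193 -1.1067]
A−BK = [0.8580 1.8201; 2.1790 4.6600]
AᵀP(A−BK) = [16.2807 34.9896; 34.9896 75.9263]
P' = Q + AᵀP(A−BK) = [17.5307 33.9896; 33.9896 76.9263]
tr(P') = 94.4571

-0.1193 -1.1067


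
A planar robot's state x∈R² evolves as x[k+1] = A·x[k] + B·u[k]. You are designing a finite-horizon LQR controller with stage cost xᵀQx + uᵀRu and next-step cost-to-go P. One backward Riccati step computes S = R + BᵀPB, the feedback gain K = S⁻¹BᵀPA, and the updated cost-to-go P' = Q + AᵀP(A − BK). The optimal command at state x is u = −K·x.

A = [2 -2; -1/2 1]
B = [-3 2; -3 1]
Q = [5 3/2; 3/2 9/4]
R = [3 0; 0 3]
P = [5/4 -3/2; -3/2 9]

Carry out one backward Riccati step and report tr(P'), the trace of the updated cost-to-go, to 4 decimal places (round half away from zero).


BᵀP = [0.7500 -22.5000; 1.0000 6.0000]
S = R + BᵀPB = [3 0; 0 3] + [65.2500 -21.0000; -21.0000 8.0000] = [68.2500 -21.0000; -21.0000 11.0000]
BᵀPA = [12.7500 -24.0000; -1.0000 4.0000]
K = S⁻¹·BᵀPA = [0.3850 -0.5811; 0.6441 -0.7458]
A−BK = [1.8668 -2.2518; 0.0109 0.0024]
AᵀP(A−BK) = [5.9855 -7.3366; -7.3366 9.0363]
P' = Q + AᵀP(A−BK) = [10.9855 -5.8366; -5.8366 11.2863]
tr(P') = 22.2718

22.2718


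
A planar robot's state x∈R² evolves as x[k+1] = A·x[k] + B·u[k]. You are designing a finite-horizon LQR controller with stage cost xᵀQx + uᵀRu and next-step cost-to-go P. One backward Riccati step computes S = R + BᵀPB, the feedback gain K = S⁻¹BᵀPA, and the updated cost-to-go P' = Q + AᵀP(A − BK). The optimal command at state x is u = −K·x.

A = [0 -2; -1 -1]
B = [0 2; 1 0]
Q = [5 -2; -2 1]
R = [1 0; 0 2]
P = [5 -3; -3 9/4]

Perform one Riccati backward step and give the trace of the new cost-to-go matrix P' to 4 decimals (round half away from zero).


BᵀP = [-3.0000 2.2500; 10.0000 -6.0000]
S = R + BᵀPB = [1 0; 0 2] + [2.2500 -6.0000; -6.0000 20.0000] = [3.2500 -6.0000; -6.0000 22.0000]
BᵀPA = [-2.2500 3.7500; 6.0000 -14.0000]
K = S⁻¹·BᵀPA = [-0.3803 -0.0423; 0.1690 -0.6479]
A−BK = [-0.3380 -0.7042; -0.6197 -0.9577]
AᵀP(A−BK) = [0.3803 0.0423; 0.0423 1.3380]
P' = Q + AᵀP(A−BK) = [5.3803 -1.9577; -1.9577 2.3380]
tr(P') = 7.7183

7.7183


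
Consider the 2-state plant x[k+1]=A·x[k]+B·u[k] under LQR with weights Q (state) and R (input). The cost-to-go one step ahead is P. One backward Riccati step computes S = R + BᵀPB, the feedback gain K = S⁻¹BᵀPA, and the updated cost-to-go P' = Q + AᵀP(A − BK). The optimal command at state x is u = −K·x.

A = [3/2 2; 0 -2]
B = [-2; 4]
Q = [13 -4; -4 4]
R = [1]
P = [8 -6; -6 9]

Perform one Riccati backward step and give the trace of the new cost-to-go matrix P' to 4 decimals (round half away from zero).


24.3480

BᵀP = [-40.0000 48.0000]
S = R + BᵀPB = [1] + [272.0000] = [273.0000]
BᵀPA = [-60.0000 -176.0000]
K = S⁻¹·BᵀPA = [-0.2198 -0.6447]
A−BK = [1.0604 0.7106; 0.8791 0.5788]
AᵀP(A−BK) = [4.8132 3.3187; 3.3187 2.5348]
P' = Q + AᵀP(A−BK) = [17.8132 -0.6813; -0.6813 6.5348]
tr(P') = 24.3480


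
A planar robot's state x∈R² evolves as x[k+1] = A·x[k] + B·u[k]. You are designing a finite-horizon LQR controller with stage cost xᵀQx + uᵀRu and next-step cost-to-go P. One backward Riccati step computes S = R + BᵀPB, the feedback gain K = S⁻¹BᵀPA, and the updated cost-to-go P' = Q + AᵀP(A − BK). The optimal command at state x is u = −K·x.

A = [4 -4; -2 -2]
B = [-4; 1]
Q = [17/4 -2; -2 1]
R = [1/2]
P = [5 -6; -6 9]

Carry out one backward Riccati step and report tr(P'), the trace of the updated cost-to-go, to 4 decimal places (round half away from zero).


BᵀP = [-26.0000 33.0000]
S = R + BᵀPB = [1/2] + [137.0000] = [137.5000]
BᵀPA = [-170.0000 38.0000]
K = S⁻¹·BᵀPA = [-1.2364 0.2764]
A−BK = [-0.9455 -2.8945; -0.7636 -2.2764]
AᵀP(A−BK) = [1.8182 2.9818; 2.9818 9.4982]
P' = Q + AᵀP(A−BK) = [6.0682 0.9818; 0.9818 10.4982]
tr(P') = 16.5664

16.5664


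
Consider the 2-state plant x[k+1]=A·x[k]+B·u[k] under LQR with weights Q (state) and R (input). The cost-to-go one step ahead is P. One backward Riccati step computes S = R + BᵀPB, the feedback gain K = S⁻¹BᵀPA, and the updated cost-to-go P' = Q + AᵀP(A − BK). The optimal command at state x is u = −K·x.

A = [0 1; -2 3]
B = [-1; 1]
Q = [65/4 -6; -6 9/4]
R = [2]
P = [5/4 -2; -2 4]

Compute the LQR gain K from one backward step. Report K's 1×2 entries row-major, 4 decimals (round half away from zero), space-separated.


BᵀP = [-3.2500 6.0000]
S = R + BᵀPB = [2] + [9.2500] = [11.2500]
BᵀPA = [-12.0000 14.7500]
K = S⁻¹·BᵀPA = [-1.0667 1.3111]
A−BK = [-1.0667 2.3111; -0.9333 1.6889]
AᵀP(A−BK) = [3.2000 -4.2667; -4.2667 5.9111]
P' = Q + AᵀP(A−BK) = [19.4500 -10.2667; -10.2667 8.1611]
tr(P') = 27.6111

-1.0667 1.3111


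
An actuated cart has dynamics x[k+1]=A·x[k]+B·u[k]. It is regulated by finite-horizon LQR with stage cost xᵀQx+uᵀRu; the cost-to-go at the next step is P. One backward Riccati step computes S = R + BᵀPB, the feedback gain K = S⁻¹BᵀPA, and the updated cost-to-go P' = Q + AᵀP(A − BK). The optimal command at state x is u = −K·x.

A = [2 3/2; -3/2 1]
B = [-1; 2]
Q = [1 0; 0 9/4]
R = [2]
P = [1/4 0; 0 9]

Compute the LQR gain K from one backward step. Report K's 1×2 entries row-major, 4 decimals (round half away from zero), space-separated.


-0.7190 0.4608

BᵀP = [-0.2500 18.0000]
S = R + BᵀPB = [2] + [36.2500] = [38.2500]
BᵀPA = [-27.5000 17.6250]
K = S⁻¹·BᵀPA = [-0.7190 0.4608]
A−BK = [1.2810 1.9608; -0.0621 0.0784]
AᵀP(A−BK) = [1.4788 -0.0784; -0.0784 1.4412]
P' = Q + AᵀP(A−BK) = [2.4788 -0.0784; -0.0784 3.6912]
tr(P') = 6.1699


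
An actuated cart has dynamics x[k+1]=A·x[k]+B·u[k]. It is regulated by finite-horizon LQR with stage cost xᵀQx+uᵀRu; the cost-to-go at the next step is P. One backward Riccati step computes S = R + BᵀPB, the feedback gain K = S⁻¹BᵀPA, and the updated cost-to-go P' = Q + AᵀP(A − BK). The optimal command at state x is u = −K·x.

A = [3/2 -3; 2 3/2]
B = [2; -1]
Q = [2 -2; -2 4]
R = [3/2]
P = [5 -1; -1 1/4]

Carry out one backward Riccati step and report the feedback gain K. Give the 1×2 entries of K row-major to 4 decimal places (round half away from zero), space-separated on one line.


0.4660 -1.4126

BᵀP = [11.0000 -2.2500]
S = R + BᵀPB = [3/2] + [24.2500] = [25.7500]
BᵀPA = [12.0000 -36.3750]
K = S⁻¹·BᵀPA = [0.4660 -1.4126]
A−BK = [0.5680 -0.1748; 2.4660 0.0874]
AᵀP(A−BK) = [0.6578 -1.0485; -1.0485 3.1784]
P' = Q + AᵀP(A−BK) = [2.6578 -3.0485; -3.0485 7.1784]
tr(P') = 9.8362


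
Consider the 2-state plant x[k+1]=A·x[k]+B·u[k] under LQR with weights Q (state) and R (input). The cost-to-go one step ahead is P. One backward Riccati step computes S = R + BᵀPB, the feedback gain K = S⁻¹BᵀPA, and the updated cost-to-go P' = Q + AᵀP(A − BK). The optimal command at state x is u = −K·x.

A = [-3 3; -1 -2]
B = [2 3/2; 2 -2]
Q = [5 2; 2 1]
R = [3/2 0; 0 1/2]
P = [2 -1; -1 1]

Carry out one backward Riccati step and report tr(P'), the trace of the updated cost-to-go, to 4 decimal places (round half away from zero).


BᵀP = [2.0000 0.0000; 5.0000 -3.5000]
S = R + BᵀPB = [3/2 0; 0 1/2] + [4.0000 3.0000; 3.0000 14.5000] = [5.5000 3.0000; 3.0000 15.0000]
BᵀPA = [-6.0000 6.0000; -11.5000 22.0000]
K = S⁻¹·BᵀPA = [-0.7551 0.3265; -0.6156 1.4014]
A−BK = [-0.5663 0.2449; -0.7211 0.1497]
AᵀP(A−BK) = [1.3895 -0.9252; -0.9252 1.2109]
P' = Q + AᵀP(A−BK) = [6.3895 1.0748; 1.0748 2.2109]
tr(P') = 8.6003

8.6003


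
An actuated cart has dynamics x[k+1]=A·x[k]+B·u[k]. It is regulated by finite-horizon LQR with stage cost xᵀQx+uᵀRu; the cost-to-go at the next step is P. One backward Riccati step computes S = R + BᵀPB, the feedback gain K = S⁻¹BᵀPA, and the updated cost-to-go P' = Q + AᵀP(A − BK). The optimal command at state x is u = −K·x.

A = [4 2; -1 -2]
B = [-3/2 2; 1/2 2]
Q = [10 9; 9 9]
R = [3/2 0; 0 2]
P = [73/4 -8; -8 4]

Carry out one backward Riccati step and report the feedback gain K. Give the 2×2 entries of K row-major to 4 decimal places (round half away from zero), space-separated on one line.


-2.1837 -1.6044 0.5229 0.0461

BᵀP = [-31.3750 14.0000; 20.5000 -8.0000]
S = R + BᵀPB = [3/2 0; 0 2] + [54.0625 -34.7500; -34.7500 25.0000] = [55.5625 -34.7500; -34.7500 27.0000]
BᵀPA = [-139.5000 -90.7500; 90.0000 57.0000]
K = S⁻¹·BᵀPA = [-2.1837 -1.6044; 0.5229 0.0461]
A−BK = [-0.3212 -0.4989; -0.9539 -1.2900]
AᵀP(A−BK) = [8.3195 6.0282; 6.0282 4.7672]
P' = Q + AᵀP(A−BK) = [18.3195 15.0282; 15.0282 13.7672]
tr(P') = 32.0867


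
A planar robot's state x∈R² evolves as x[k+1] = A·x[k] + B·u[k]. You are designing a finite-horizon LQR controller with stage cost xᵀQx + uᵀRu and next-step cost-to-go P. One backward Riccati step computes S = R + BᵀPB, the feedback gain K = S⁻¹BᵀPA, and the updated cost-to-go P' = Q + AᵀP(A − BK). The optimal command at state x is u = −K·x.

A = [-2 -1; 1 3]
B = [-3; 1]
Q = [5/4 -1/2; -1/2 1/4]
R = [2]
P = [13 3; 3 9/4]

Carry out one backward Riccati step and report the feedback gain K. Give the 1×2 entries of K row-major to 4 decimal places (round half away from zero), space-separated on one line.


0.6320 0.1525

BᵀP = [-36.0000 -6.7500]
S = R + BᵀPB = [2] + [101.2500] = [103.2500]
BᵀPA = [65.2500 15.7500]
K = S⁻¹·BᵀPA = [0.6320 0.1525]
A−BK = [-0.1041 -0.5424; 0.3680 2.8475]
AᵀP(A−BK) = [1.0145 1.7966; 1.7966 12.8475]
P' = Q + AᵀP(A−BK) = [2.2645 1.2966; 1.2966 13.0975]
tr(P') = 15.3620


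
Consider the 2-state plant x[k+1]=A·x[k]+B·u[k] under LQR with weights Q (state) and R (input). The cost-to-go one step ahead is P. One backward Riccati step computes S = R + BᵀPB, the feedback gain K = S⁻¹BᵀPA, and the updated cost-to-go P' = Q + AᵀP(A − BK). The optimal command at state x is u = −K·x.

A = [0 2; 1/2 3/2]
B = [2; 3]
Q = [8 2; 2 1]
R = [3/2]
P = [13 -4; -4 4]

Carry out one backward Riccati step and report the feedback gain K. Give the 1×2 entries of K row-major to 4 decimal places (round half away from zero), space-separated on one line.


BᵀP = [14.0000 4.0000]
S = R + BᵀPB = [3/2] + [40.0000] = [41.5000]
BᵀPA = [2.0000 34.0000]
K = S⁻¹·BᵀPA = [0.0482 0.8193]
A−BK = [-0.0964 0.3614; 0.3554 -0.9578]
AᵀP(A−BK) = [0.9036 -2.6386; -2.6386 9.1446]
P' = Q + AᵀP(A−BK) = [8.9036 -0.6386; -0.6386 10.1446]
tr(P') = 19.0482

0.0482 0.8193


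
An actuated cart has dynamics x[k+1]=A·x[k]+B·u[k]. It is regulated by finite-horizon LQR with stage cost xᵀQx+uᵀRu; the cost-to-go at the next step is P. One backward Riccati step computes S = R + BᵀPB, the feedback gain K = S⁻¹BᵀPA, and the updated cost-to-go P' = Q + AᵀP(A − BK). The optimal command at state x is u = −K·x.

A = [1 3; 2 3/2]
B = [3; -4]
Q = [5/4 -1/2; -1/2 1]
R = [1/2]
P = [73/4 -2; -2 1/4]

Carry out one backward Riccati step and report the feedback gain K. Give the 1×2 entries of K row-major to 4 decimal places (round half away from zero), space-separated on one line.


0.2249 0.8201

BᵀP = [62.7500 -7.0000]
S = R + BᵀPB = [1/2] + [216.2500] = [216.7500]
BᵀPA = [48.7500 177.7500]
K = S⁻¹·BᵀPA = [0.2249 0.8201]
A−BK = [0.3253 0.5398; 2.8997 4.7803]
AᵀP(A−BK) = [0.2855 0.5216; 0.5216 1.0452]
P' = Q + AᵀP(A−BK) = [1.5355 0.0216; 0.0216 2.0452]
tr(P') = 3.5807


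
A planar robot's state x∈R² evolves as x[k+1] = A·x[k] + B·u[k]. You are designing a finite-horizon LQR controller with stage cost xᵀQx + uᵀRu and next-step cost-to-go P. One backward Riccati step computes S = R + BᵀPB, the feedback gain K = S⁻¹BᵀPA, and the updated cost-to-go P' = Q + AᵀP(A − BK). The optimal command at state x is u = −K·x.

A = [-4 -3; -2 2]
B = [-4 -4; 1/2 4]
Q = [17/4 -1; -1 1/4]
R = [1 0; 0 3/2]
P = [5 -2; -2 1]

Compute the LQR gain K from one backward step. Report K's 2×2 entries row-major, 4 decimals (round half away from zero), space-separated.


0.8910 0.3593 -0.1061 0.4062

BᵀP = [-21.0000 8.5000; -28.0000 12.0000]
S = R + BᵀPB = [1 0; 0 3/2] + [88.2500 118.0000; 118.0000 160.0000] = [89.2500 118.0000; 118.0000 161.5000]
BᵀPA = [67.0000 80.0000; 88.0000 108.0000]
K = S⁻¹·BᵀPA = [0.8910 0.3593; -0.1061 0.4062]
A−BK = [-0.8604 0.0620; -2.0209 0.1955]
AᵀP(A−BK) = [1.6412 0.1807; 0.1807 0.3856]
P' = Q + AᵀP(A−BK) = [5.8912 -0.8193; -0.8193 0.6356]
tr(P') = 6.5268


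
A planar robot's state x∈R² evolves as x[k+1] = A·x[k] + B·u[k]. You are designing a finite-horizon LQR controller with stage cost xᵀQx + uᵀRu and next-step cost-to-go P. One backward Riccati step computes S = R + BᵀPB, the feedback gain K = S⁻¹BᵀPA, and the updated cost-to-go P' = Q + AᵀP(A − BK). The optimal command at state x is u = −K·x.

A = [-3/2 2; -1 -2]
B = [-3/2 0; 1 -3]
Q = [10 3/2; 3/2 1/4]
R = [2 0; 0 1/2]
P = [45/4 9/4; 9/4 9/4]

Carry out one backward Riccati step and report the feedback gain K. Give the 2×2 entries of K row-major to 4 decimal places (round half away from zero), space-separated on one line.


BᵀP = [-14.6250 -1.1250; -6.7500 -6.7500]
S = R + BᵀPB = [2 0; 0 1/2] + [20.8125 3.3750; 3.3750 20.2500] = [22.8125 3.3750; 3.3750 20.7500]
BᵀPA = [23.0625 -27.0000; 16.8750 0.0000]
K = S⁻¹·BᵀPA = [0.9126 -1.2127; 0.6648 0.1973]
A−BK = [-0.1311 0.1809; 0.0819 -0.1955]
AᵀP(A−BK) = [2.0468 -2.3597; -2.3597 3.2559]
P' = Q + AᵀP(A−BK) = [12.0468 -0.8597; -0.8597 3.5059]
tr(P') = 15.5527

0.9126 -1.2127 0.6648 0.1973


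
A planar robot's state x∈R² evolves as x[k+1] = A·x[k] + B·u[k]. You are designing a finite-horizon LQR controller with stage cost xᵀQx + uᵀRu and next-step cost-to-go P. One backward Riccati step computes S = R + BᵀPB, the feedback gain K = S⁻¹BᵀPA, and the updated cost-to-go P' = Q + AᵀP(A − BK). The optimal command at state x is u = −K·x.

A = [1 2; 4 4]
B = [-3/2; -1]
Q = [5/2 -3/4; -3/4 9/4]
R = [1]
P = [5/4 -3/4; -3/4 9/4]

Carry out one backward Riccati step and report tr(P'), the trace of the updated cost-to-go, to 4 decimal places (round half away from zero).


BᵀP = [-1.1250 -1.1250]
S = R + BᵀPB = [1] + [2.8125] = [3.8125]
BᵀPA = [-5.6250 -6.7500]
K = S⁻¹·BᵀPA = [-1.4754 -1.7705]
A−BK = [-1.2131 -0.6557; 2.5246 2.2295]
AᵀP(A−BK) = [22.9508 19.5410; 19.5410 17.0492]
P' = Q + AᵀP(A−BK) = [25.4508 18.7910; 18.7910 19.2992]
tr(P') = 44.7500

44.7500


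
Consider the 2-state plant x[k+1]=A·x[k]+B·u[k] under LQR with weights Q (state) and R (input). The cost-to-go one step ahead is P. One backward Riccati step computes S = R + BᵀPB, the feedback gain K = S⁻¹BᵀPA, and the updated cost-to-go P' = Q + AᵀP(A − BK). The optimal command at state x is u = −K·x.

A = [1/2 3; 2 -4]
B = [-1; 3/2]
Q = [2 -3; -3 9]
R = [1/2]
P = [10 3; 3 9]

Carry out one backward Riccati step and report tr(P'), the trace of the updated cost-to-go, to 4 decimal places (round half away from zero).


BᵀP = [-5.5000 10.5000]
S = R + BᵀPB = [1/2] + [21.2500] = [21.7500]
BᵀPA = [18.2500 -58.5000]
K = S⁻¹·BᵀPA = [0.8391 -2.6897]
A−BK = [1.3391 0.3103; 0.7414 0.0345]
AᵀP(A−BK) = [29.1868 4.0862; 4.0862 4.6552]
P' = Q + AᵀP(A−BK) = [31.1868 1.0862; 1.0862 13.6552]
tr(P') = 44.8420

44.8420


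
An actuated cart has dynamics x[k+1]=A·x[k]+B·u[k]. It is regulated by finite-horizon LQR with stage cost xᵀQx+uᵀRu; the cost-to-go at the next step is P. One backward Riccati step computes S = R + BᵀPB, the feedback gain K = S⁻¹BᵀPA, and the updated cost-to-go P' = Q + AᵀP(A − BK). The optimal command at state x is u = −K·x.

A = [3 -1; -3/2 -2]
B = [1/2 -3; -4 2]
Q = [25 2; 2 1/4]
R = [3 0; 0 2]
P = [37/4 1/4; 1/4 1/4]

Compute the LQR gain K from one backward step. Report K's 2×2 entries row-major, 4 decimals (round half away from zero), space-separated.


-0.0239 0.3647 -0.9811 0.3886

BᵀP = [3.6250 -0.8750; -27.2500 -0.2500]
S = R + BᵀPB = [3 0; 0 2] + [5.3125 -12.6250; -12.6250 81.2500] = [8.3125 -12.6250; -12.6250 83.2500]
BᵀPA = [12.1875 -1.8750; -81.3750 27.7500]
K = S⁻¹·BᵀPA = [-0.0239 0.3647; -0.9811 0.3886]
A−BK = [0.0686 -0.0164; 0.3665 -1.3185]
AᵀP(A−BK) = [2.0166 -0.9441; -0.9441 1.1490]
P' = Q + AᵀP(A−BK) = [27.0166 1.0559; 1.0559 1.3990]
tr(P') = 28.4156


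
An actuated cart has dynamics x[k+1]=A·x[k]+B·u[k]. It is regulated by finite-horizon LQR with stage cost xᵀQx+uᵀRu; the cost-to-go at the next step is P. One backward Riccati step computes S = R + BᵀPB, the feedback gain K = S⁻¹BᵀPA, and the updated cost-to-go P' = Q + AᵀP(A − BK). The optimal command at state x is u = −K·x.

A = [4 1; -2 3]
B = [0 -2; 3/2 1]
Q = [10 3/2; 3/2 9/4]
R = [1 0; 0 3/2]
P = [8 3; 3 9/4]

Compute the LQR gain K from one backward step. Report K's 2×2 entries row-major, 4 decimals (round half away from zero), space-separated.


0.1502 1.8776 -1.8381 -0.5764

BᵀP = [4.5000 3.3750; -13.0000 -3.7500]
S = R + BᵀPB = [1 0; 0 3/2] + [5.0625 -5.6250; -5.6250 22.2500] = [6.0625 -5.6250; -5.6250 23.7500]
BᵀPA = [11.2500 14.6250; -44.5000 -24.2500]
K = S⁻¹·BᵀPA = [0.1502 1.8776; -1.8381 -0.5764]
A−BK = [0.3238 -0.1527; -0.3872 0.7599]
AᵀP(A−BK) = [5.5143 1.7291; 1.7291 4.8134]
P' = Q + AᵀP(A−BK) = [15.5143 3.2291; 3.2291 7.0634]
tr(P') = 22.5777


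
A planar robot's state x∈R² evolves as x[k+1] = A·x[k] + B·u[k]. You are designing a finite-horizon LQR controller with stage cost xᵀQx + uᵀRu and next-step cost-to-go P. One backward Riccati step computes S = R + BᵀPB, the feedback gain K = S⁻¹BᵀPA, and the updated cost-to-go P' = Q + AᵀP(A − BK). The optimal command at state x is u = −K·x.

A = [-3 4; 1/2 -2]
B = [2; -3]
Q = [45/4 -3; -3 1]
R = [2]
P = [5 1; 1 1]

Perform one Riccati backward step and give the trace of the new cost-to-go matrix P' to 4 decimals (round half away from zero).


BᵀP = [7.0000 -1.0000]
S = R + BᵀPB = [2] + [17.0000] = [19.0000]
BᵀPA = [-21.5000 30.0000]
K = S⁻¹·BᵀPA = [-1.1316 1.5789]
A−BK = [-0.7368 0.8421; -2.8947 2.7368]
AᵀP(A−BK) = [17.9211 -19.0526; -19.0526 20.6316]
P' = Q + AᵀP(A−BK) = [29.1711 -22.0526; -22.0526 21.6316]
tr(P') = 50.8026

50.8026


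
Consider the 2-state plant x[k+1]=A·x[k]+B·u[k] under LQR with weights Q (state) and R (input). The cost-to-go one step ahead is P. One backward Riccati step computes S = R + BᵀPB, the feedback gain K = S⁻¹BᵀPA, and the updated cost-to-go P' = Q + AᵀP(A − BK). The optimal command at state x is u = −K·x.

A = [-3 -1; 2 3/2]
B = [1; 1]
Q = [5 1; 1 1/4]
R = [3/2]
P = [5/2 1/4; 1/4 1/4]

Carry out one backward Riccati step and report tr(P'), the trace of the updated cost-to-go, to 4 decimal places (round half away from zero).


BᵀP = [2.7500 0.5000]
S = R + BᵀPB = [3/2] + [3.2500] = [4.7500]
BᵀPA = [-7.2500 -2.0000]
K = S⁻¹·BᵀPA = [-1.5263 -0.4211]
A−BK = [-1.4737 -0.5789; 3.5263 1.9211]
AᵀP(A−BK) = [9.4342 3.5724; 3.5724 1.4704]
P' = Q + AᵀP(A−BK) = [14.4342 4.5724; 4.5724 1.7204]
tr(P') = 16.1546

16.1546


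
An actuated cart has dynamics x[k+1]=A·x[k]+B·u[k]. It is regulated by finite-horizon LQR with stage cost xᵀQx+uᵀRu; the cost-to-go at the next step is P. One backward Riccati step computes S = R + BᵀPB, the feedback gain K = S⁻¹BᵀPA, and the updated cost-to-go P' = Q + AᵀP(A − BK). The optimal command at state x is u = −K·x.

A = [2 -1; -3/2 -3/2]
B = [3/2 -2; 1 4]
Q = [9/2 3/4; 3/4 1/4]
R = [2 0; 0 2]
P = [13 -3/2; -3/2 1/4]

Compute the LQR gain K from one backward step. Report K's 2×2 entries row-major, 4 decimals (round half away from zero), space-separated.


0.4245 -0.3094 -0.6259 0.1511

BᵀP = [18.0000 -2.0000; -32.0000 4.0000]
S = R + BᵀPB = [2 0; 0 2] + [25.0000 -44.0000; -44.0000 80.0000] = [27.0000 -44.0000; -44.0000 82.0000]
BᵀPA = [39.0000 -15.0000; -70.0000 26.0000]
K = S⁻¹·BᵀPA = [0.4245 -0.3094; -0.6259 0.1511]
A−BK = [0.1115 -0.2338; 0.5791 -1.7950]
AᵀP(A−BK) = [1.1956 -0.5472; -0.5472 0.4942]
P' = Q + AᵀP(A−BK) = [5.6956 0.2028; 0.2028 0.7442]
tr(P') = 6.4397


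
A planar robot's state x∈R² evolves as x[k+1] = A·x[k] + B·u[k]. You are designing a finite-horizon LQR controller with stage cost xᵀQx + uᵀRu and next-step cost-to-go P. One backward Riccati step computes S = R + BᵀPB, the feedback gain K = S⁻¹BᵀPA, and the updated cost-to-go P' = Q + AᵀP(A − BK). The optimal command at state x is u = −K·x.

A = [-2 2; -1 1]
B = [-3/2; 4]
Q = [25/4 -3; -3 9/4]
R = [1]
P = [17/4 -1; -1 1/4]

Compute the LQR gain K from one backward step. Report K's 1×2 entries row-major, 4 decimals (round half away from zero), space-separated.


0.6871 -0.6871

BᵀP = [-10.3750 2.5000]
S = R + BᵀPB = [1] + [25.5625] = [26.5625]
BᵀPA = [18.2500 -18.2500]
K = S⁻¹·BᵀPA = [0.6871 -0.6871]
A−BK = [-0.9694 0.9694; -3.7482 3.7482]
AᵀP(A−BK) = [0.7112 -0.7112; -0.7112 0.7112]
P' = Q + AᵀP(A−BK) = [6.9612 -3.7112; -3.7112 2.9612]
tr(P') = 9.9224


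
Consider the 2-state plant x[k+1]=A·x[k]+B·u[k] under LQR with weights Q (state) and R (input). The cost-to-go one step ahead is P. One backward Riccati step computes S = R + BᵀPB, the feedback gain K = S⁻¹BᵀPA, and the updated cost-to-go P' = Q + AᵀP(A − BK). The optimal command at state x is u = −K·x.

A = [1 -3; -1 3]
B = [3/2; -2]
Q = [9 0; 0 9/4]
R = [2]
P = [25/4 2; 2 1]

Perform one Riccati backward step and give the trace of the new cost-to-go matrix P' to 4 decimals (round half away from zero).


BᵀP = [5.3750 1.0000]
S = R + BᵀPB = [2] + [6.0625] = [8.0625]
BᵀPA = [4.3750 -13.1250]
K = S⁻¹·BᵀPA = [0.5426 -1.6279]
A−BK = [0.1860 -0.5581; 0.0853 -0.2558]
AᵀP(A−BK) = [0.8760 -2.6279; -2.6279 7.8837]
P' = Q + AᵀP(A−BK) = [9.8760 -2.6279; -2.6279 10.1337]
tr(P') = 20.0097

20.0097


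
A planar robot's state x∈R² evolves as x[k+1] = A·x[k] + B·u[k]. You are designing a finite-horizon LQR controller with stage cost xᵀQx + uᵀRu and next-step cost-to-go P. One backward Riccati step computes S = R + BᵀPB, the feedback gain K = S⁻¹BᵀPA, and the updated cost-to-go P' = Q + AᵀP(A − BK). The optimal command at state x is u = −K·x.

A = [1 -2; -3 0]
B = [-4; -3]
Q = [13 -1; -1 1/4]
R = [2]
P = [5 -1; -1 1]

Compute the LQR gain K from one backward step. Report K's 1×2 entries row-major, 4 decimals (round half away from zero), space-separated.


BᵀP = [-17.0000 1.0000]
S = R + BᵀPB = [2] + [65.0000] = [67.0000]
BᵀPA = [-20.0000 34.0000]
K = S⁻¹·BᵀPA = [-0.2985 0.5075]
A−BK = [-0.1940 0.0299; -3.8955 1.5224]
AᵀP(A−BK) = [14.0299 -5.8507; -5.8507 2.7463]
P' = Q + AᵀP(A−BK) = [27.0299 -6.8507; -6.8507 2.9963]
tr(P') = 30.0261

-0.2985 0.5075


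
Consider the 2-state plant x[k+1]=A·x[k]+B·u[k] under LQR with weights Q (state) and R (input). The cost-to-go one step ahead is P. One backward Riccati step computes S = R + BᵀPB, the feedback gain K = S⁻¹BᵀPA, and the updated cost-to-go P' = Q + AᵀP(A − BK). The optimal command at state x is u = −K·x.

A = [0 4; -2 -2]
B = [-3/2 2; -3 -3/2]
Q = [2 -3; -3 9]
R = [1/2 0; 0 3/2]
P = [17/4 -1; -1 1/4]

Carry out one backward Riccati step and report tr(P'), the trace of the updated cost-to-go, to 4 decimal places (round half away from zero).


BᵀP = [-3.3750 0.7500; 10.0000 -2.3750]
S = R + BᵀPB = [1/2 0; 0 3/2] + [2.8125 -7.8750; -7.8750 23.5625] = [3.3125 -7.8750; -7.8750 25.0625]
BᵀPA = [-1.5000 -15.0000; 4.7500 44.7500]
K = S⁻¹·BᵀPA = [-0.0089 -1.1203; 0.1867 1.4335]
A−BK = [-0.3868 -0.5475; -1.7467 -3.2107]
AᵀP(A−BK) = [0.0997 0.5103; 0.5103 4.0454]
P' = Q + AᵀP(A−BK) = [2.0997 -2.4897; -2.4897 13.0454]
tr(P') = 15.1451

15.1451


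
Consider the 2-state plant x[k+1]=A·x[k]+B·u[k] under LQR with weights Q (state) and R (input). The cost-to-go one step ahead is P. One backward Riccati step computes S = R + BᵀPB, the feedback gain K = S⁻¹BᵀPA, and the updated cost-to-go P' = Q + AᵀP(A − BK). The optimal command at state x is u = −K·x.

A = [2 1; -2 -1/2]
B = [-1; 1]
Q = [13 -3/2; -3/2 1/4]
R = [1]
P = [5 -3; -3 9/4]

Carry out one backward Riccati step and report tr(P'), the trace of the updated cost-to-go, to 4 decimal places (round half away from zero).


BᵀP = [-8.0000 5.2500]
S = R + BᵀPB = [1] + [13.2500] = [14.2500]
BᵀPA = [-26.5000 -10.6250]
K = S⁻¹·BᵀPA = [-1.8596 -0.7456]
A−BK = [0.1404 0.2544; -0.1404 0.2456]
AᵀP(A−BK) = [3.7193 1.4912; 1.4912 0.6404]
P' = Q + AᵀP(A−BK) = [16.7193 -0.0088; -0.0088 0.8904]
tr(P') = 17.6096

17.6096


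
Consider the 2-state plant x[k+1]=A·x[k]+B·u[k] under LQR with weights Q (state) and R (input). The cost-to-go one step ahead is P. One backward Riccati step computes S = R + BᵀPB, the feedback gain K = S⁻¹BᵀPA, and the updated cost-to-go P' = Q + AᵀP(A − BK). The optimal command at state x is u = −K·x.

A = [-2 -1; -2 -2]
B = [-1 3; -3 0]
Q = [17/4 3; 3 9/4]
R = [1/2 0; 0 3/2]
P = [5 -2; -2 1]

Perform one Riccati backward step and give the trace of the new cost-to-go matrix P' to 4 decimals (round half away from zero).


7.1364

BᵀP = [1.0000 -1.0000; 15.0000 -6.0000]
S = R + BᵀPB = [1/2 0; 0 3/2] + [2.0000 3.0000; 3.0000 45.0000] = [2.5000 3.0000; 3.0000 46.5000]
BᵀPA = [0.0000 1.0000; -18.0000 -3.0000]
K = S⁻¹·BᵀPA = [0.5035 0.5175; -0.4196 -0.0979]
A−BK = [-0.2378 -0.1888; -0.4895 -0.4476]
AᵀP(A−BK) = [0.4476 0.2378; 0.2378 0.1888]
P' = Q + AᵀP(A−BK) = [4.6976 3.2378; 3.2378 2.4388]
tr(P') = 7.1364


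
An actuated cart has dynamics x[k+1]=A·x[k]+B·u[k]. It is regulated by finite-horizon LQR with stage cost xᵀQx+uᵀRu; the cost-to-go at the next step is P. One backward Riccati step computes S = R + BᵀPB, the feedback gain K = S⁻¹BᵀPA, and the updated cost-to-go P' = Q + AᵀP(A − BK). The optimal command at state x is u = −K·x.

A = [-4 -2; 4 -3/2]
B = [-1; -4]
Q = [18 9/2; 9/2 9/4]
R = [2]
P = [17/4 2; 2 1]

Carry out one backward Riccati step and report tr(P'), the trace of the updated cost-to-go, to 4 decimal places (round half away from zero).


BᵀP = [-12.2500 -6.0000]
S = R + BᵀPB = [2] + [36.2500] = [38.2500]
BᵀPA = [25.0000 33.5000]
K = S⁻¹·BᵀPA = [0.6536 0.8758]
A−BK = [-3.3464 -1.1242; 6.6144 2.0033]
AᵀP(A−BK) = [3.6601 2.1046; 2.1046 1.9101]
P' = Q + AᵀP(A−BK) = [21.6601 6.6046; 6.6046 4.1601]
tr(P') = 25.8203

25.8203


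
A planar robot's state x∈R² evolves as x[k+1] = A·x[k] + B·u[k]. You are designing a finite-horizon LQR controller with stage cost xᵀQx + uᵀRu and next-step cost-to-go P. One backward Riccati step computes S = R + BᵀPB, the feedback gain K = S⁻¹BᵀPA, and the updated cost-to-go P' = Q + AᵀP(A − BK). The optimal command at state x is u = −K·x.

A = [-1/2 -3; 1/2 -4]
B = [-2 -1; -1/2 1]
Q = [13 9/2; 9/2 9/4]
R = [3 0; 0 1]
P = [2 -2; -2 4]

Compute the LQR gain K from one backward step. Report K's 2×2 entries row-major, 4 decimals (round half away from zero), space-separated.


BᵀP = [-3.0000 2.0000; -4.0000 6.0000]
S = R + BᵀPB = [3 0; 0 1] + [5.0000 5.0000; 5.0000 10.0000] = [8.0000 5.0000; 5.0000 11.0000]
BᵀPA = [2.5000 1.0000; 5.0000 -12.0000]
K = S⁻¹·BᵀPA = [0.0397 1.1270; 0.4365 -1.6032]
A−BK = [0.0159 -2.3492; 0.0833 -1.8333]
AᵀP(A−BK) = [0.2183 -0.8016; -0.8016 13.6349]
P' = Q + AᵀP(A−BK) = [13.2183 3.6984; 3.6984 15.8849]
tr(P') = 29.1032

0.0397 1.1270 0.4365 -1.6032


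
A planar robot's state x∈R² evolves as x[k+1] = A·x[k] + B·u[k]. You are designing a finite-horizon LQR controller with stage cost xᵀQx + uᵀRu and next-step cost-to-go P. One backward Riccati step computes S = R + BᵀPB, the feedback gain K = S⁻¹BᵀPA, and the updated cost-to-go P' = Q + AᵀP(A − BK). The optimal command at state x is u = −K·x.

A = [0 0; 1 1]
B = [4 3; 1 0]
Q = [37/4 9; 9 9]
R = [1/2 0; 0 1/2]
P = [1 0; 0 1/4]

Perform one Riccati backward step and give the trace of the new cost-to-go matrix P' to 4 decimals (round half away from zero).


18.6715

BᵀP = [4.0000 0.2500; 3.0000 0.0000]
S = R + BᵀPB = [1/2 0; 0 1/2] + [16.2500 12.0000; 12.0000 9.0000] = [16.7500 12.0000; 12.0000 9.5000]
BᵀPA = [0.2500 0.2500; 0.0000 0.0000]
K = S⁻¹·BᵀPA = [0.1570 0.1570; -0.1983 -0.1983]
A−BK = [-0.0331 -0.0331; 0.8430 0.8430]
AᵀP(A−BK) = [0.2107 0.2107; 0.2107 0.2107]
P' = Q + AᵀP(A−BK) = [9.4607 9.2107; 9.2107 9.2107]
tr(P') = 18.6715


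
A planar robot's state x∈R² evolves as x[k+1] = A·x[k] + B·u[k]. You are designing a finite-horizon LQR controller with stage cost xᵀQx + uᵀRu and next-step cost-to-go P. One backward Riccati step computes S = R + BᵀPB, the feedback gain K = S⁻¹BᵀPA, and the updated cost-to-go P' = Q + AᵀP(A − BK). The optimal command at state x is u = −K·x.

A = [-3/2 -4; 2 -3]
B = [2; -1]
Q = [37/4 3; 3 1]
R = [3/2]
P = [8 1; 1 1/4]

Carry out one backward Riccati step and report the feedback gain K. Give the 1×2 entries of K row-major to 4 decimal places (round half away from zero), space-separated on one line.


BᵀP = [15.0000 1.7500]
S = R + BᵀPB = [3/2] + [28.2500] = [29.7500]
BᵀPA = [-19.0000 -65.2500]
K = S⁻¹·BᵀPA = [-0.6387 -2.1933]
A−BK = [-0.2227 0.3866; 1.3613 -5.1933]
AᵀP(A−BK) = [0.8655 1.3277; 1.3277 11.1387]
P' = Q + AᵀP(A−BK) = [10.1155 4.3277; 4.3277 12.1387]
tr(P') = 22.2542

-0.6387 -2.1933


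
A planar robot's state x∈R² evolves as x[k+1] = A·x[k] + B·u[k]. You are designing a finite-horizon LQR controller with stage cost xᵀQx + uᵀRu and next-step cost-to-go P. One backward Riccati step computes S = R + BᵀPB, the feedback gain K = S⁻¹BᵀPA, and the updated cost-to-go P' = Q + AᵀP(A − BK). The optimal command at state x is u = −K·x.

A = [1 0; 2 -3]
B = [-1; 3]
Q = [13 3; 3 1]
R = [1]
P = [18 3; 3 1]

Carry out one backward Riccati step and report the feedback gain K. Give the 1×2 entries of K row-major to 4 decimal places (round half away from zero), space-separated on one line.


BᵀP = [-9.0000 0.0000]
S = R + BᵀPB = [1] + [9.0000] = [10.0000]
BᵀPA = [-9.0000 0.0000]
K = S⁻¹·BᵀPA = [-0.9000 0.0000]
A−BK = [0.1000 0.0000; 4.7000 -3.0000]
AᵀP(A−BK) = [25.9000 -15.0000; -15.0000 9.0000]
P' = Q + AᵀP(A−BK) = [38.9000 -12.0000; -12.0000 10.0000]
tr(P') = 48.9000

-0.9000 0.0000


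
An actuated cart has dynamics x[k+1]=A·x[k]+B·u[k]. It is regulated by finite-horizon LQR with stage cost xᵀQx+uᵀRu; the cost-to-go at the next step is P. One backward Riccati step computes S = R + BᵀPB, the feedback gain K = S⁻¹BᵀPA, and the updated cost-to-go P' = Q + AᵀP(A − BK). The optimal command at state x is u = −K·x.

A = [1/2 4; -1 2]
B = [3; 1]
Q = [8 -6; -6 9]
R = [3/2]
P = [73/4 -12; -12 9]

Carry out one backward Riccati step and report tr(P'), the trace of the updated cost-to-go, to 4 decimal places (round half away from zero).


BᵀP = [42.7500 -27.0000]
S = R + BᵀPB = [3/2] + [101.2500] = [102.7500]
BᵀPA = [48.3750 117.0000]
K = S⁻¹·BᵀPA = [0.4708 1.1387]
A−BK = [-0.9124 0.5839; -1.4708 0.8613]
AᵀP(A−BK) = [2.7874 -0.5839; -0.5839 2.7737]
P' = Q + AᵀP(A−BK) = [10.7874 -6.5839; -6.5839 11.7737]
tr(P') = 22.5611

22.5611


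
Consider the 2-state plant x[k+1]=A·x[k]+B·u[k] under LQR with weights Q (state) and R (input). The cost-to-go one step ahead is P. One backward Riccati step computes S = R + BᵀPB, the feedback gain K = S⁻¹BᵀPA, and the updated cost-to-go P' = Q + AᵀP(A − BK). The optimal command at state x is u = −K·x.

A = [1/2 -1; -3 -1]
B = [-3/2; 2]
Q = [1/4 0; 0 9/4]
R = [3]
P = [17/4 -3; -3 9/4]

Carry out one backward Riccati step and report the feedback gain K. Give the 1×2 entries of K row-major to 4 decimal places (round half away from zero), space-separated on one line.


-0.8389 0.0853

BᵀP = [-12.3750 9.0000]
S = R + BᵀPB = [3] + [36.5625] = [39.5625]
BᵀPA = [-33.1875 3.3750]
K = S⁻¹·BᵀPA = [-0.8389 0.0853]
A−BK = [-0.7583 -0.8720; -1.3223 -1.1706]
AᵀP(A−BK) = [2.4727 -0.0438; -0.0438 0.2121]
P' = Q + AᵀP(A−BK) = [2.7227 -0.0438; -0.0438 2.4621]
tr(P') = 5.1848


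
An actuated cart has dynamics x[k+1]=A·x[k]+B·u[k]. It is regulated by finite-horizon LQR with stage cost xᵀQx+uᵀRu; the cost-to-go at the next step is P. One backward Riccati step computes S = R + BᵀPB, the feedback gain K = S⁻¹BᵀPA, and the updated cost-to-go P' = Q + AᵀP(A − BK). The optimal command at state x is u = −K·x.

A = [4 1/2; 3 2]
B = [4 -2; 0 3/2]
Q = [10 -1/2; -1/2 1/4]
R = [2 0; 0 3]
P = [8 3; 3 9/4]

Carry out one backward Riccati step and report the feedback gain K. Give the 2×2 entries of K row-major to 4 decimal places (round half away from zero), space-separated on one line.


BᵀP = [32.0000 12.0000; -11.5000 -2.6250]
S = R + BᵀPB = [2 0; 0 3] + [128.0000 -46.0000; -46.0000 19.0625] = [130.0000 -46.0000; -46.0000 22.0625]
BᵀPA = [164.0000 40.0000; -53.8750 -11.0000]
K = S⁻¹·BᵀPA = [1.5157 0.5006; 0.7183 0.5451]
A−BK = [-0.6262 -0.4121; 1.9226 1.1823]
AᵀP(A−BK) = [10.3726 5.2731; 5.2731 2.9731]
P' = Q + AᵀP(A−BK) = [20.3726 4.7731; 4.7731 3.2231]
tr(P') = 23.5957

1.5157 0.5006 0.7183 0.5451


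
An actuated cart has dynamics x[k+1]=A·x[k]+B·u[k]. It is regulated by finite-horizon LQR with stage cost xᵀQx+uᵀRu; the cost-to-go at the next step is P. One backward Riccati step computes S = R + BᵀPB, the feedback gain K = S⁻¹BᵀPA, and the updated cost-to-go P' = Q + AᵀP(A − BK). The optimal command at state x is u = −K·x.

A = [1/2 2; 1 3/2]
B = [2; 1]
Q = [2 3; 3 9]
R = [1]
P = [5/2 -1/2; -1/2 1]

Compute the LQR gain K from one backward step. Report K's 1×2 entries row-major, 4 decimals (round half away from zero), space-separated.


BᵀP = [4.5000 0.0000]
S = R + BᵀPB = [1] + [9.0000] = [10.0000]
BᵀPA = [2.2500 9.0000]
K = S⁻¹·BᵀPA = [0.2250 0.9000]
A−BK = [0.0500 0.2000; 0.7750 0.6000]
AᵀP(A−BK) = [0.6188 0.6000; 0.6000 1.1500]
P' = Q + AᵀP(A−BK) = [2.6188 3.6000; 3.6000 10.1500]
tr(P') = 12.7688

0.2250 0.9000
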